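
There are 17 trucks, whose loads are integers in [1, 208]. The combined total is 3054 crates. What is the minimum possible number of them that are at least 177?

If only k of them are at least 177, the other 17 − k are at most 176, so the total is at most k·208 + (17 − k)·176.
This must reach 3054, so k·208 + (17 − k)·176 ≥ 3054, giving k ≥ 2.
Exactly 2 works: 2 values at 208 and 15 at 176 total 3056; lower one of the high values by 2 (still ≥ 177) to hit 3054.

2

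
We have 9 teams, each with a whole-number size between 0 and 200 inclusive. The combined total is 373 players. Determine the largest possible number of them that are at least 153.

2

Suppose k of them are at least 153. Those contribute at least 153 each and the other 9 − k at least 0 each.
So the total is at least 153k + 0(9 − k) = 0 + 153k. This must be ≤ 373, giving k ≤ 2.
k = 2 is achieved by 2 values at 153 and 7 at 0, total 306; add 67 to one value (staying below 153) to reach 373.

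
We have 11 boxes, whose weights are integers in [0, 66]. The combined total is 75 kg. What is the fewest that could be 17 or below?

Let j be the number exceeding 17. Then the total is ≥ 18·j + 0·(11 − j) = 0 + 18j.
So 18j ≤ 75 and j ≤ 4; hence at least 11 − 4 = 7 are ≤ 17.
Exactly 7 works: 7 values at 0 and 4 at 18 total 72; raise one of the low values by 3 (still ≤ 17) to hit 75.

7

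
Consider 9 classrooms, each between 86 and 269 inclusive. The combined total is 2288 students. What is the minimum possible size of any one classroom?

Minimizing one value means maximizing the remaining 8.
The other 8 contribute at most 8 × 269 = 2152, leaving at least 2288 − 2152 = 136.
Since 136 ≥ 86, this is achievable: one at 136 and 8 at 269.

136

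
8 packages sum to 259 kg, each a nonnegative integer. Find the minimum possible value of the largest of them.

33

Some value must be at least ⌈259/8⌉ = 33, since 8 × 32 = 256 < 259.
Equality holds with 3 values of 33 and 5 values of 32.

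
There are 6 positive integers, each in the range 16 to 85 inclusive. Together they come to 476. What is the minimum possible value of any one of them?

Minimizing one value means maximizing the remaining 5.
The other 5 contribute at most 5 × 85 = 425, leaving at least 476 − 425 = 51.
Since 51 ≥ 16, this is achievable: one at 51 and 5 at 85.

51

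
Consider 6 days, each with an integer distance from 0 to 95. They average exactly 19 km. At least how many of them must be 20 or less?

1

The total is 6 × 19 = 114.
If only k of them are at most 20, the other 6 − k are at least 21, so the total is at least (6 − k)·21 + k·0.
This is ≤ 114, so (6 − k)·21 + 0k ≤ 114, which gives k ≥ 1.
Exactly 1 works: 1 value at 0 and 5 at 21 total 105; raise one of the low values by 9 (still ≤ 20) to hit 114.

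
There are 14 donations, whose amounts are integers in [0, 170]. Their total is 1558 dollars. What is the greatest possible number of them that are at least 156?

With k values at 156 or above and the rest at least 0, the sum is at least 0 + 156k.
Since the sum is 1558, we need 156k ≤ 1558, i.e. k ≤ 9.
k = 9 is achieved by 9 values at 156 and 5 at 0, total 1404; add 154 to one value (staying below 156) to reach 1558.

9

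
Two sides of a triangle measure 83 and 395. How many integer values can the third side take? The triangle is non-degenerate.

The triangle inequality gives |83 − 395| < c < 83 + 395, i.e. 312 < c < 478.
So c can be any integer from 313 to 477: 165 values.

165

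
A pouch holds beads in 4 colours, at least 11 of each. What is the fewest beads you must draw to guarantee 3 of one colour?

In the worst case you draw 2 of each of the 4 colours: 4 × 2 = 8.
One more forces 3 of some colour, so 8 + 1 = 9.

9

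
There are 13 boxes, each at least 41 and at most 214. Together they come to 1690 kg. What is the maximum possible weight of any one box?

214

Maximizing one value means minimizing the remaining 12.
The other 12 contribute at least 12 × 41 = 492, leaving at most 1690 − 492 = 1198.
But each box is capped at 214, so the maximum is 214.
Achievable: one at 214 and the other 12 totalling 1476, which fits since 12 × 41 ≤ 1476 ≤ 12 × 214.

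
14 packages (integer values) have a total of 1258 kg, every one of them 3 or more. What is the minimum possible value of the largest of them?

The average is 1258/14 > 89, so not all 14 can be 89 or less; the largest is ≥ 90.
Taking 2 copies of 89 and 12 copies of 90 gives exactly 1258, so 90 is attained.

90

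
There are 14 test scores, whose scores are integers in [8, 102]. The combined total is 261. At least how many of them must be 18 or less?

1

Each value above 18 is at least 19, contributing at least 19 − 8 = 11 above the floor 8.
The sum exceeds the floor total 112 by 149, so at most ⌊149/11⌋ = 13 exceed 18, and at least 1 are ≤ 18.
Exactly 1 works: 1 value at 8 and 13 at 19 total 255; raise one of the low values by 6 (still ≤ 18) to hit 261.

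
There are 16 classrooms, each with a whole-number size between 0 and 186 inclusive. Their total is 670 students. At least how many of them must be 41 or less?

1

Each value above 41 is at least 42, contributing at least 42 − 0 = 42 above the floor 0.
The sum exceeds the floor total 0 by 670, so at most ⌊670/42⌋ = 15 exceed 41, and at least 1 are ≤ 41.
Exactly 1 works: 1 value at 0 and 15 at 42 total 630; raise one of the low values by 40 (still ≤ 41) to hit 670.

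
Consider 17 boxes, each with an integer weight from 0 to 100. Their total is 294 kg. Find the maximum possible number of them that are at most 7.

Each value at 7 or below falls at least 100 − 7 = 93 short of the ceiling 100.
The ceiling total is 17 × 100 = 1700, and we need 294, so at most ⌊(1700 − 294)/93⌋ = 15 can be that low.
k = 15 is achieved by 15 values at 7 and 2 at 100, total 305; lower one of the 100's by 11 (still > 7) to reach 294.

15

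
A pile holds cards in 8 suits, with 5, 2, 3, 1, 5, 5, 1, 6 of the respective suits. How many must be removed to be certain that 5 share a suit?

24

In the worst case you take as many as possible of each suit without reaching 5: 4 + 2 + 3 + 1 + 4 + 4 + 1 + 4 = 23.
The next one must give 5 of some suit, so 23 + 1 = 24.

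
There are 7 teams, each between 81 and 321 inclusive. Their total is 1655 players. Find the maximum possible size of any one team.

321

Maximizing one value means minimizing the remaining 6.
The other 6 contribute at least 6 × 81 = 486, leaving at most 1655 − 486 = 1169.
But each team is capped at 321, so the maximum is 321.
Achievable: one at 321 and the other 6 totalling 1334, which fits since 6 × 81 ≤ 1334 ≤ 6 × 321.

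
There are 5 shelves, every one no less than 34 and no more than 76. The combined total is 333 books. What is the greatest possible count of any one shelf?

76

To make one shelf as large as possible, make the other 4 as small as possible.
The other 4 contribute at least 4 × 34 = 136, leaving at most 333 − 136 = 197.
But each shelf is capped at 76, so the maximum is 76.
Achievable: one at 76 and the other 4 totalling 257, which fits since 4 × 34 ≤ 257 ≤ 4 × 76.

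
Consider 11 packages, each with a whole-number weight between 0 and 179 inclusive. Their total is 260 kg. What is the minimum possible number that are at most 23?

Each value above 23 is at least 24, contributing at least 24 − 0 = 24 above the floor 0.
The sum exceeds the floor total 0 by 260, so at most ⌊260/24⌋ = 10 exceed 23, and at least 1 are ≤ 23.
Exactly 1 works: 1 value at 0 and 10 at 24 total 240; raise one of the low values by 20 (still ≤ 23) to hit 260.

1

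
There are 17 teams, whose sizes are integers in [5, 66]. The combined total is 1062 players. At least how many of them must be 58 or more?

Suppose at most 17 − j of them reach 58; then j values are ≤ 57 and the rest ≤ 66.
The total is then ≤ 57·j + 66·(17 − j) = 1122 − 9j. For this to be ≥ 1062 we need j ≤ 6, so at least 17 − 6 = 11 must reach 58.
Exactly 11 works: 11 values at 66 and 6 at 57 total 1068; lower one of the high values by 6 (still ≥ 58) to hit 1062.

11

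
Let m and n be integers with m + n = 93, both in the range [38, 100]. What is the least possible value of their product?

mn = m(93 − m) is concave in m, so over [38, 55] it is minimized at an endpoint.
The extreme feasible split is m = 38, n = 55, giving mn = 2090.

2090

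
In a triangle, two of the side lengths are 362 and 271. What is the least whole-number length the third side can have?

The third side must exceed |362 − 271| = 91.
The smallest integer above 91 is 92.

92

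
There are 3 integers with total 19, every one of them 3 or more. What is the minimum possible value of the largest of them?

7

Some value must be at least ⌈19/3⌉ = 7, since 3 × 6 = 18 < 19.
Achievable: 1 of them at 7 and 2 at 6 total 19.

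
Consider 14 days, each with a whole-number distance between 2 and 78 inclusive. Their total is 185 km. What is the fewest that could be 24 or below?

If only k of them are at most 24, the other 14 − k are at least 25, so the total is at least (14 − k)·25 + k·2.
This is ≤ 185, so (14 − k)·25 + 2k ≤ 185, which gives k ≥ 8.
Exactly 8 works: 8 values at 2 and 6 at 25 total 166; raise one of the low values by 19 (still ≤ 24) to hit 185.

8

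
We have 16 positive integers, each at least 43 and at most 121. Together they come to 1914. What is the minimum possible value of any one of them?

99

Minimizing one value means maximizing the remaining 15.
The other 15 contribute at most 15 × 121 = 1815, leaving at least 1914 − 1815 = 99.
Since 99 ≥ 43, this is achievable: one at 99 and 15 at 121.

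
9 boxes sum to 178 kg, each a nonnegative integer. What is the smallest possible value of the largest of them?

20

The average is 178/9 > 19, so not all 9 can be 19 or less; the largest is ≥ 20.
Taking 2 copies of 19 and 7 copies of 20 gives exactly 178, so 20 is attained.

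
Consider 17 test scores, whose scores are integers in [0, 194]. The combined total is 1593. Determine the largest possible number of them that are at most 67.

Each value at 67 or below falls at least 194 − 67 = 127 short of the ceiling 194.
The ceiling total is 17 × 194 = 3298, and we need 1593, so at most ⌊(3298 − 1593)/127⌋ = 13 can be that low.
k = 13 is achieved by 13 values at 67 and 4 at 194, total 1647; lower one of the 194's by 54 (still > 67) to reach 1593.

13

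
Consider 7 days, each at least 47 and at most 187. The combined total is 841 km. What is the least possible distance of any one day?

47

Minimizing one value means maximizing the remaining 6.
The other 6 can take up 6 × 187 = 1122 ≥ 841 − 47, so one day can sit at its floor of 47.
Achievable: one at 47 and the other 6 totalling 794, which fits since 6 × 47 ≤ 794 ≤ 6 × 187.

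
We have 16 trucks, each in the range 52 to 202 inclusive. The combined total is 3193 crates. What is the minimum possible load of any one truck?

To make one truck as small as possible, make the other 15 as large as possible.
The other 15 contribute at most 15 × 202 = 3030, leaving at least 3193 − 3030 = 163.
Since 163 ≥ 52, this is achievable: one at 163 and 15 at 202.

163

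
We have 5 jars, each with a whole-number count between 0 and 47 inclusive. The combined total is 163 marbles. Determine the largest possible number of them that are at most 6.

1

Each value at 6 or below falls at least 47 − 6 = 41 short of the ceiling 47.
The ceiling total is 5 × 47 = 235, and we need 163, so at most ⌊(235 − 163)/41⌋ = 1 can be that low.
k = 1 is achieved by 1 value at 6 and 4 at 47, total 194; lower one of the 47's by 31 (still > 6) to reach 163.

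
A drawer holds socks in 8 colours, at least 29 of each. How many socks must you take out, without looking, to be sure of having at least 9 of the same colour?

In the worst case you draw 8 of each of the 8 colours: 8 × 8 = 64.
One more forces 9 of some colour, so 64 + 1 = 65.

65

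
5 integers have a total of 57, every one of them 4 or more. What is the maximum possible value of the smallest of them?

If every one of the 5 were at least 12, the total would be at least 5 × 12 = 60 > 57.
Taking 3 copies of 11 and 2 copies of 12 gives exactly 57, so 11 is attained.

11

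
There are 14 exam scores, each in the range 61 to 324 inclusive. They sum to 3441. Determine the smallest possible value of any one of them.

61

Minimizing one value means maximizing the remaining 13.
The other 13 can take up 13 × 324 = 4212 ≥ 3441 − 61, so one score can sit at its floor of 61.
Achievable: one at 61 and the other 13 totalling 3380, which fits since 13 × 61 ≤ 3380 ≤ 13 × 324.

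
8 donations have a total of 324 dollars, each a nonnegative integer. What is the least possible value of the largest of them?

Some value must be at least ⌈324/8⌉ = 41, since 8 × 40 = 320 < 324.
Equality holds with 4 values of 41 and 4 values of 40.

41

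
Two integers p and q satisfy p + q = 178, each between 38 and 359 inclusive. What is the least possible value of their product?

Since p + q is fixed, pushing one of them to its bound minimizes the product.
The extreme feasible split is p = 38, q = 140, giving pq = 5320.

5320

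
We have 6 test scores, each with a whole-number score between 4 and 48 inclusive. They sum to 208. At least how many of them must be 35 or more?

1

If only k of them are at least 35, the other 6 − k are at most 34, so the total is at most k·48 + (6 − k)·34.
This must reach 208, so k·48 + (6 − k)·34 ≥ 208, giving k ≥ 1.
Exactly 1 works: 1 value at 48 and 5 at 34 total 218; lower one of the high values by 10 (still ≥ 35) to hit 208.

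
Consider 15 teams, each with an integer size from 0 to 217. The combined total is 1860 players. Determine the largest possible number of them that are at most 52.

Suppose k of them are at most 52. Those contribute at most 52 each and the rest at most 217 each.
So the total is at most 52k + 217(15 − k) = 3255 − 165k. This must still be ≥ 1860, so k ≤ 8.
k = 8 is achieved by 8 values at 52 and 7 at 217, total 1935; lower one of the 217's by 75 (still > 52) to reach 1860.

8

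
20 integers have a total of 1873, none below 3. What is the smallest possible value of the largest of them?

94

Some value must be at least ⌈1873/20⌉ = 94, since 20 × 93 = 1860 < 1873.
Taking 7 copies of 93 and 13 copies of 94 gives exactly 1873, so 94 is attained.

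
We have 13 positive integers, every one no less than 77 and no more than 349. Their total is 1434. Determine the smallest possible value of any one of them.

Minimizing one value means maximizing the remaining 12.
The other 12 can take up 12 × 349 = 4188 ≥ 1434 − 77, so one integer can sit at its floor of 77.
Achievable: one at 77 and the other 12 totalling 1357, which fits since 12 × 77 ≤ 1357 ≤ 12 × 349.

77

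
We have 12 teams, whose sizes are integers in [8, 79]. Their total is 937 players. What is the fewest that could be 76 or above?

10

If only k of them are at least 76, the other 12 − k are at most 75, so the total is at most k·79 + (12 − k)·75.
This must reach 937, so k·79 + (12 − k)·75 ≥ 937, giving k ≥ 10.
Exactly 10 works: 10 values at 79 and 2 at 75 total 940; lower one of the high values by 3 (still ≥ 76) to hit 937.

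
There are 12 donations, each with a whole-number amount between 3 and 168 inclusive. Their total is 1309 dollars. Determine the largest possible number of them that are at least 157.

8

If k of the values are ≥ 157, the total is ≥ 157k + 3(12 − k).
Setting 157k + 3(12 − k) ≤ 1309 gives 154k ≤ 1273, so k ≤ 8.
k = 8 is achieved by 8 values at 157 and 4 at 3, total 1268; add 41 to one value (staying below 157) to reach 1309.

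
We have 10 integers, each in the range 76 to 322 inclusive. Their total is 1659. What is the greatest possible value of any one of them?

To make one integer as large as possible, make the other 9 as small as possible.
The other 9 contribute at least 9 × 76 = 684, leaving at most 1659 − 684 = 975.
But each integer is capped at 322, so the maximum is 322.
Achievable: one at 322 and the other 9 totalling 1337, which fits since 9 × 76 ≤ 1337 ≤ 9 × 322.

322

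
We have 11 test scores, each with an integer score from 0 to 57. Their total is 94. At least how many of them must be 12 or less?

4

Each value above 12 is at least 13, contributing at least 13 − 0 = 13 above the floor 0.
The sum exceeds the floor total 0 by 94, so at most ⌊94/13⌋ = 7 exceed 12, and at least 4 are ≤ 12.
Exactly 4 works: 4 values at 0 and 7 at 13 total 91; raise one of the low values by 3 (still ≤ 12) to hit 94.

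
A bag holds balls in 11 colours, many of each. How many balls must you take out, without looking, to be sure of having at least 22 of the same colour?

232

In the worst case you draw 21 of each of the 11 colours: 11 × 21 = 231.
One more forces 22 of some colour, so 231 + 1 = 232.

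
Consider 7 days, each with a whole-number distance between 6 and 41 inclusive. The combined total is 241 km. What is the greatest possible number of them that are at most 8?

Suppose k of them are at most 8. Those contribute at most 8 each and the rest at most 41 each.
So the total is at most 8k + 41(7 − k) = 287 − 33k. This must still be ≥ 241, so k ≤ 1.
k = 1 is achieved by 1 value at 8 and 6 at 41, total 254; lower one of the 41's by 13 (still > 8) to reach 241.

1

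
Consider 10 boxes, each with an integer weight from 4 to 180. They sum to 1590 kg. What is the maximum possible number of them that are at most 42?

1

Each value at 42 or below falls at least 180 − 42 = 138 short of the ceiling 180.
The ceiling total is 10 × 180 = 1800, and we need 1590, so at most ⌊(1800 − 1590)/138⌋ = 1 can be that low.
k = 1 is achieved by 1 value at 42 and 9 at 180, total 1662; lower one of the 180's by 72 (still > 42) to reach 1590.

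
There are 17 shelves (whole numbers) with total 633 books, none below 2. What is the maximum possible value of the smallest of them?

37

The average is 633/17 < 38, so some value is ≤ 37.
Equality holds with 13 values of 37 and 4 values of 38.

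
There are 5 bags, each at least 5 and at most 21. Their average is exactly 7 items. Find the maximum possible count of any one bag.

Maximizing one value means minimizing the remaining 4.
The total is 5 × 7 = 35.
The other 4 contribute at least 4 × 5 = 20, leaving at most 35 − 20 = 15.
Since 15 ≤ 21, this is achievable: one at 15 and 4 at 5.

15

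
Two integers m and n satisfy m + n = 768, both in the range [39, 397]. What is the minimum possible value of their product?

147287

mn = m(768 − m) is concave in m, so over [371, 397] it is minimized at an endpoint.
At the endpoint m = 371, n = 768 − 371 = 397, so mn = 371 × 397 = 147287.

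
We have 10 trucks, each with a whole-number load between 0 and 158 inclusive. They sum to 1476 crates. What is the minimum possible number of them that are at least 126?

7

If only k of them are at least 126, the other 10 − k are at most 125, so the total is at most k·158 + (10 − k)·125.
This must reach 1476, so k·158 + (10 − k)·125 ≥ 1476, giving k ≥ 7.
Exactly 7 works: 7 values at 158 and 3 at 125 total 1481; lower one of the high values by 5 (still ≥ 126) to hit 1476.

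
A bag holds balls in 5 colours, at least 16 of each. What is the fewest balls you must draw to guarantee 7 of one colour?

31

You could draw 6 of every colour without reaching 7 of any — 30 in all.
One more forces 7 of some colour, so 30 + 1 = 31.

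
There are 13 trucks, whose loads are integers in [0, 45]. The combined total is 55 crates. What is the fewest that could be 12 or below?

9

Each value above 12 is at least 13, contributing at least 13 − 0 = 13 above the floor 0.
The sum exceeds the floor total 0 by 55, so at most ⌊55/13⌋ = 4 exceed 12, and at least 9 are ≤ 12.
Exactly 9 works: 9 values at 0 and 4 at 13 total 52; raise one of the low values by 3 (still ≤ 12) to hit 55.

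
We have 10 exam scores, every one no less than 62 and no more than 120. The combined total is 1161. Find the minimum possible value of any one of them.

81

Minimizing one value means maximizing the remaining 9.
The other 9 contribute at most 9 × 120 = 1080, leaving at least 1161 − 1080 = 81.
Since 81 ≥ 62, this is achievable: one at 81 and 9 at 120.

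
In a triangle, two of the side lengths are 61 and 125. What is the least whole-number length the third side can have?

65

The third side must exceed |61 − 125| = 64.
The smallest integer above 64 is 65.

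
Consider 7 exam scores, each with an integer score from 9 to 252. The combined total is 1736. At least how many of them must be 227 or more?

Each value short of 227 is at most 226, costing at least 252 − 226 = 26 against the maximum total of 1764.
We can afford to lose at most 1764 − 1736 = 28, so at most ⌊28/26⌋ = 1 fall short, and at least 6 are ≥ 227.
Exactly 6 works: 6 values at 252 and 1 at 226 total 1738; lower one of the high values by 2 (still ≥ 227) to hit 1736.

6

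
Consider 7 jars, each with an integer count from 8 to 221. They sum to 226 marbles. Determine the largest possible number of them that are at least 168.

Suppose k of them are at least 168. Those contribute at least 168 each and the other 7 − k at least 8 each.
So the total is at least 168k + 8(7 − k) = 56 + 160k. This must be ≤ 226, giving k ≤ 1.
k = 1 is achieved by 1 value at 168 and 6 at 8, total 216; add 10 to one value (staying below 168) to reach 226.

1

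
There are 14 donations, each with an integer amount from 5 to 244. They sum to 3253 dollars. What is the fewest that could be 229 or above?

4

If only k of them are at least 229, the other 14 − k are at most 228, so the total is at most k·244 + (14 − k)·228.
This must reach 3253, so k·244 + (14 − k)·228 ≥ 3253, giving k ≥ 4.
Exactly 4 works: 4 values at 244 and 10 at 228 total 3256; lower one of the high values by 3 (still ≥ 229) to hit 3253.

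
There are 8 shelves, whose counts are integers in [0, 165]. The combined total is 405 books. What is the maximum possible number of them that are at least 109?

3

If k of the values are ≥ 109, the total is ≥ 109k + 0(8 − k).
Setting 109k + 0(8 − k) ≤ 405 gives 109k ≤ 405, so k ≤ 3.
k = 3 is achieved by 3 values at 109 and 5 at 0, total 327; add 78 to one value (staying below 109) to reach 405.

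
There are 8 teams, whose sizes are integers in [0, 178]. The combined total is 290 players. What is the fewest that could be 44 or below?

If only k of them are at most 44, the other 8 − k are at least 45, so the total is at least (8 − k)·45 + k·0.
This is ≤ 290, so (8 − k)·45 + 0k ≤ 290, which gives k ≥ 2.
Exactly 2 works: 2 values at 0 and 6 at 45 total 270; raise one of the low values by 20 (still ≤ 44) to hit 290.

2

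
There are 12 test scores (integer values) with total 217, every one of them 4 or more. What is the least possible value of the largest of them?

Some value must be at least ⌈217/12⌉ = 19, since 12 × 18 = 216 < 217.
Taking 11 copies of 18 and 1 copy of 19 gives exactly 217, so 19 is attained.

19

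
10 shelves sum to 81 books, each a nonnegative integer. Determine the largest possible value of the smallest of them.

The 10 values sum to 81, so their minimum is at most ⌊81/10⌋ = 8.
Achievable: 9 of them at 8 and 1 at 9 total 81.

8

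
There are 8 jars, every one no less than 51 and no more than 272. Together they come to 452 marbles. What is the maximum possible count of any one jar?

Maximizing one value means minimizing the remaining 7.
The other 7 contribute at least 7 × 51 = 357, leaving at most 452 − 357 = 95.
Since 95 ≤ 272, this is achievable: one at 95 and 7 at 51.

95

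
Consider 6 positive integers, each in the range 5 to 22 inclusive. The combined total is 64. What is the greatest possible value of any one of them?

22

To make one integer as large as possible, make the other 5 as small as possible.
The other 5 contribute at least 5 × 5 = 25, leaving at most 64 − 25 = 39.
But each integer is capped at 22, so the maximum is 22.
Achievable: one at 22 and the other 5 totalling 42, which fits since 5 × 5 ≤ 42 ≤ 5 × 22.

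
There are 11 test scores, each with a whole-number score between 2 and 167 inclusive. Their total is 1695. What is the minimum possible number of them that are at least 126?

8

If only k of them are at least 126, the other 11 − k are at most 125, so the total is at most k·167 + (11 − k)·125.
This must reach 1695, so k·167 + (11 − k)·125 ≥ 1695, giving k ≥ 8.
Exactly 8 works: 8 values at 167 and 3 at 125 total 1711; lower one of the high values by 16 (still ≥ 126) to hit 1695.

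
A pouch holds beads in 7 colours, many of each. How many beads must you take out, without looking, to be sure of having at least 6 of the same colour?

You could draw 5 of every colour without reaching 6 of any — 35 in all.
One more forces 6 of some colour, so 35 + 1 = 36.

36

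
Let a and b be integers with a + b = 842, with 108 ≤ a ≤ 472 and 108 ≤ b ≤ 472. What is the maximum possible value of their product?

177241

ab = a(842 − a) is maximized when a is as near 842/2 as the bounds allow.
Taking a = 421 and b = 421 (both in [108, 472]) gives ab = 177241.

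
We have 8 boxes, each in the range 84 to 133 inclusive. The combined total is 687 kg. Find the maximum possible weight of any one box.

99

To make one box as large as possible, make the other 7 as small as possible.
The other 7 contribute at least 7 × 84 = 588, leaving at most 687 − 588 = 99.
Since 99 ≤ 133, this is achievable: one at 99 and 7 at 84.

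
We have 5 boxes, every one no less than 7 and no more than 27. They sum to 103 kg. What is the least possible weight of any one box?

To make one box as small as possible, make the other 4 as large as possible.
The other 4 can take up 4 × 27 = 108 ≥ 103 − 7, so one box can sit at its floor of 7.
Achievable: one at 7 and the other 4 totalling 96, which fits since 4 × 7 ≤ 96 ≤ 4 × 27.

7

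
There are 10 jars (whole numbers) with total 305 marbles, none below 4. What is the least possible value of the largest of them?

31

If every one of the 10 were at most 30, the total would be at most 10 × 30 = 300 < 305.
Achievable: 5 of them at 31 and 5 at 30 total 305.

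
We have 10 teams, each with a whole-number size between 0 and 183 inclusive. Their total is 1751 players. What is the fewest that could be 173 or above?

3

Each value short of 173 is at most 172, costing at least 183 − 172 = 11 against the maximum total of 1830.
We can afford to lose at most 1830 − 1751 = 79, so at most ⌊79/11⌋ = 7 fall short, and at least 3 are ≥ 173.
Exactly 3 works: 3 values at 183 and 7 at 172 total 1753; lower one of the high values by 2 (still ≥ 173) to hit 1751.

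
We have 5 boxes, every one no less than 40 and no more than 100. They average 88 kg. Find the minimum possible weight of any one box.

To make one box as small as possible, make the other 4 as large as possible.
The total is 5 × 88 = 440.
The other 4 contribute at most 4 × 100 = 400, leaving at least 440 − 400 = 40.
Since 40 ≥ 40, this is achievable: one at 40 and 4 at 100.

40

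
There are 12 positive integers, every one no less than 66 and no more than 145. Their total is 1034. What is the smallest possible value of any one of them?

66

Minimizing one value means maximizing the remaining 11.
The other 11 can take up 11 × 145 = 1595 ≥ 1034 − 66, so one integer can sit at its floor of 66.
Achievable: one at 66 and the other 11 totalling 968, which fits since 11 × 66 ≤ 968 ≤ 11 × 145.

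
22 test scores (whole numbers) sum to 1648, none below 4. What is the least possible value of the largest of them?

75

If every one of the 22 were at most 74, the total would be at most 22 × 74 = 1628 < 1648.
Equality holds with 20 values of 75 and 2 values of 74.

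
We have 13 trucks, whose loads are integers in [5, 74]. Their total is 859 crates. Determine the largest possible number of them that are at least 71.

Suppose k of them are at least 71. Those contribute at least 71 each and the other 13 − k at least 5 each.
So the total is at least 71k + 5(13 − k) = 65 + 66k. This must be ≤ 859, giving k ≤ 12.
k = 12 is achieved by 12 values at 71 and 1 at 5, total 857; add 2 to one value (staying below 71) to reach 859.

12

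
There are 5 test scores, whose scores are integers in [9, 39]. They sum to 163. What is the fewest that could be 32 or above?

1

Each value short of 32 is at most 31, costing at least 39 − 31 = 8 against the maximum total of 195.
We can afford to lose at most 195 − 163 = 32, so at most ⌊32/8⌋ = 4 fall short, and at least 1 are ≥ 32.
Exactly 1 works: 1 value at 39 and 4 at 31 total 163.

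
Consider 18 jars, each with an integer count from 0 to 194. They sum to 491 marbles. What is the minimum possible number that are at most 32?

If only k of them are at most 32, the other 18 − k are at least 33, so the total is at least (18 − k)·33 + k·0.
This is ≤ 491, so (18 − k)·33 + 0k ≤ 491, which gives k ≥ 4.
Exactly 4 works: 4 values at 0 and 14 at 33 total 462; raise one of the low values by 29 (still ≤ 32) to hit 491.

4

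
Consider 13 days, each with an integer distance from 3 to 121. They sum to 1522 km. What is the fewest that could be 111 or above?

9

Suppose at most 13 − j of them reach 111; then j values are ≤ 110 and the rest ≤ 121.
The total is then ≤ 110·j + 121·(13 − j) = 1573 − 11j. For this to be ≥ 1522 we need j ≤ 4, so at least 13 − 4 = 9 must reach 111.
Exactly 9 works: 9 values at 121 and 4 at 110 total 1529; lower one of the high values by 7 (still ≥ 111) to hit 1522.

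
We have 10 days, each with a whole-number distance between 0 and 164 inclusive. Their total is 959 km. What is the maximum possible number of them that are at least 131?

If k of the values are ≥ 131, the total is ≥ 131k + 0(10 − k).
Setting 131k + 0(10 − k) ≤ 959 gives 131k ≤ 959, so k ≤ 7.
k = 7 is achieved by 7 values at 131 and 3 at 0, total 917; add 42 to one value (staying below 131) to reach 959.

7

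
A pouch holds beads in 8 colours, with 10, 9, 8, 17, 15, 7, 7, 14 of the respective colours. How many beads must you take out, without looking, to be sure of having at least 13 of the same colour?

In the worst case you take as many as possible of each colour without reaching 13: 10 + 9 + 8 + 12 + 12 + 7 + 7 + 12 = 77.
The next one must give 13 of some colour, so 77 + 1 = 78.

78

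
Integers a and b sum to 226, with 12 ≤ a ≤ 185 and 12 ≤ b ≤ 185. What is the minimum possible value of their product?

Since a + b is fixed, pushing one of them to its bound minimizes the product.
At the endpoint a = 41, b = 226 − 41 = 185, so ab = 41 × 185 = 7585.

7585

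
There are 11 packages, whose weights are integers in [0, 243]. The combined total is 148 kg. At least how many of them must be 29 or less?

Each value above 29 is at least 30, contributing at least 30 − 0 = 30 above the floor 0.
The sum exceeds the floor total 0 by 148, so at most ⌊148/30⌋ = 4 exceed 29, and at least 7 are ≤ 29.
Exactly 7 works: 7 values at 0 and 4 at 30 total 120; raise one of the low values by 28 (still ≤ 29) to hit 148.

7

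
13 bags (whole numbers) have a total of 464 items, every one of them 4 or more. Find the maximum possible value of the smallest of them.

35

If every one of the 13 were at least 36, the total would be at least 13 × 36 = 468 > 464.
Equality holds with 4 values of 35 and 9 values of 36.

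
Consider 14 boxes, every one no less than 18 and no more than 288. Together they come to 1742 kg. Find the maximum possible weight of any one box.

Maximizing one value means minimizing the remaining 13.
The other 13 contribute at least 13 × 18 = 234, leaving at most 1742 − 234 = 1508.
But each box is capped at 288, so the maximum is 288.
Achievable: one at 288 and the other 13 totalling 1454, which fits since 13 × 18 ≤ 1454 ≤ 13 × 288.

288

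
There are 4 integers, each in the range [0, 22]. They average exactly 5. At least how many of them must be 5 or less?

The total is 4 × 5 = 20.
Let j be the number exceeding 5. Then the total is ≥ 6·j + 0·(4 − j) = 0 + 6j.
So 6j ≤ 20 and j ≤ 3; hence at least 4 − 3 = 1 are ≤ 5.
Exactly 1 works: 1 value at 0 and 3 at 6 total 18; raise one of the low values by 2 (still ≤ 5) to hit 20.

1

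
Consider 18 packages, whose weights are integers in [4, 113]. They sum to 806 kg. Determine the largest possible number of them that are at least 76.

With k values at 76 or above and the rest at least 4, the sum is at least 72 + 72k.
Since the sum is 806, we need 72k ≤ 734, i.e. k ≤ 10.
k = 10 is achieved by 10 values at 76 and 8 at 4, total 792; add 14 to one value (staying below 76) to reach 806.

10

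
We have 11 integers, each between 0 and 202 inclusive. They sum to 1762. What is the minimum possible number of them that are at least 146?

Each value short of 146 is at most 145, costing at least 202 − 145 = 57 against the maximum total of 2222.
We can afford to lose at most 2222 − 1762 = 460, so at most ⌊460/57⌋ = 8 fall short, and at least 3 are ≥ 146.
Exactly 3 works: 3 values at 202 and 8 at 145 total 1766; lower one of the high values by 4 (still ≥ 146) to hit 1762.

3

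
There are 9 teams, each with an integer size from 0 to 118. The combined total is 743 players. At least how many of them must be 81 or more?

1

If only k of them are at least 81, the other 9 − k are at most 80, so the total is at most k·118 + (9 − k)·80.
This must reach 743, so k·118 + (9 − k)·80 ≥ 743, giving k ≥ 1.
Exactly 1 works: 1 value at 118 and 8 at 80 total 758; lower one of the high values by 15 (still ≥ 81) to hit 743.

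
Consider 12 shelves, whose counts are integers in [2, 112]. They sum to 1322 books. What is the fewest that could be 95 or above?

If only k of them are at least 95, the other 12 − k are at most 94, so the total is at most k·112 + (12 − k)·94.
This must reach 1322, so k·112 + (12 − k)·94 ≥ 1322, giving k ≥ 11.
Exactly 11 works: 11 values at 112 and 1 at 94 total 1326; lower one of the high values by 4 (still ≥ 95) to hit 1322.

11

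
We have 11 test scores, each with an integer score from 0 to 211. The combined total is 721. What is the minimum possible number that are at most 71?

1

If only k of them are at most 71, the other 11 − k are at least 72, so the total is at least (11 − k)·72 + k·0.
This is ≤ 721, so (11 − k)·72 + 0k ≤ 721, which gives k ≥ 1.
Exactly 1 works: 1 value at 0 and 10 at 72 total 720; raise one of the low values by 1 (still ≤ 71) to hit 721.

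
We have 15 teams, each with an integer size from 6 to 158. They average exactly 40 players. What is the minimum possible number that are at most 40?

1

The total is 15 × 40 = 600.
Each value above 40 is at least 41, contributing at least 41 − 6 = 35 above the floor 6.
The sum exceeds the floor total 90 by 510, so at most ⌊510/35⌋ = 14 exceed 40, and at least 1 are ≤ 40.
Exactly 1 works: 1 value at 6 and 14 at 41 total 580; raise one of the low values by 20 (still ≤ 40) to hit 600.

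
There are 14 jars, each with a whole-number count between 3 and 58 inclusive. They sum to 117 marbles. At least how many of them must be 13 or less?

8

Let j be the number exceeding 13. Then the total is ≥ 14·j + 3·(14 − j) = 42 + 11j.
So 11j ≤ 75 and j ≤ 6; hence at least 14 − 6 = 8 are ≤ 13.
Exactly 8 works: 8 values at 3 and 6 at 14 total 108; raise one of the low values by 9 (still ≤ 13) to hit 117.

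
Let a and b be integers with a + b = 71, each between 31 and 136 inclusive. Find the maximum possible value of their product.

ab = a(71 − a) is maximized when a is as near 71/2 as the bounds allow.
Taking a = 35 and b = 36 (both in [31, 136]) gives ab = 1260.

1260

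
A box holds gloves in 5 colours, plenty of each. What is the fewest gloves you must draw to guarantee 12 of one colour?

In the worst case you draw 11 of each of the 5 colours: 5 × 11 = 55.
One more forces 12 of some colour, so 55 + 1 = 56.

56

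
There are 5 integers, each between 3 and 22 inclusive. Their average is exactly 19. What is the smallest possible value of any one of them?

Minimizing one value means maximizing the remaining 4.
The total is 5 × 19 = 95.
The other 4 contribute at most 4 × 22 = 88, leaving at least 95 − 88 = 7.
Since 7 ≥ 3, this is achievable: one at 7 and 4 at 22.

7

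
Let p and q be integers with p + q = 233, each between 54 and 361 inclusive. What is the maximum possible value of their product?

13572

pq = p(233 − p) is maximized when p is as near 233/2 as the bounds allow.
Taking p = 116 and q = 117 (both in [54, 361]) gives pq = 13572.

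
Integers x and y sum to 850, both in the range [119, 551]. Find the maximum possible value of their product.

180625

xy = x(850 − x) is maximized when x is as near 850/2 as the bounds allow.
Taking x = 425 and y = 425 (both in [119, 551]) gives xy = 180625.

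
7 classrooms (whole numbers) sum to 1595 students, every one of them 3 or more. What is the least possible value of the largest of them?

The 7 values sum to 1595, so their maximum is at least ⌈1595/7⌉ = 228.
Taking 1 copy of 227 and 6 copies of 228 gives exactly 1595, so 228 is attained.

228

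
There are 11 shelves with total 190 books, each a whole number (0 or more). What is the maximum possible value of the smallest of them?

If every one of the 11 were at least 18, the total would be at least 11 × 18 = 198 > 190.
Achievable: 8 of them at 17 and 3 at 18 total 190.

17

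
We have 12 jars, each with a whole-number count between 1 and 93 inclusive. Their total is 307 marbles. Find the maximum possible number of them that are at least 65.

Suppose k of them are at least 65. Those contribute at least 65 each and the other 12 − k at least 1 each.
So the total is at least 65k + 1(12 − k) = 12 + 64k. This must be ≤ 307, giving k ≤ 4.
k = 4 is achieved by 4 values at 65 and 8 at 1, total 268; add 39 to one value (staying below 65) to reach 307.

4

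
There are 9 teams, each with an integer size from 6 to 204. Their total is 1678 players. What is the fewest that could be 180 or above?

3

Each value short of 180 is at most 179, costing at least 204 − 179 = 25 against the maximum total of 1836.
We can afford to lose at most 1836 − 1678 = 158, so at most ⌊158/25⌋ = 6 fall short, and at least 3 are ≥ 180.
Exactly 3 works: 3 values at 204 and 6 at 179 total 1686; lower one of the high values by 8 (still ≥ 180) to hit 1678.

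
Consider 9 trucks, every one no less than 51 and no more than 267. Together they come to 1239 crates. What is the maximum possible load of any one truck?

Maximizing one value means minimizing the remaining 8.
The other 8 contribute at least 8 × 51 = 408, leaving at most 1239 − 408 = 831.
But each truck is capped at 267, so the maximum is 267.
Achievable: one at 267 and the other 8 totalling 972, which fits since 8 × 51 ≤ 972 ≤ 8 × 267.

267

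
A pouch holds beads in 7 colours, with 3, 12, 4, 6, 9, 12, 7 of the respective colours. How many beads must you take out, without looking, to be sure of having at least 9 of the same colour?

45

In the worst case you take as many as possible of each colour without reaching 9: 3 + 8 + 4 + 6 + 8 + 8 + 7 = 44.
The next one must give 9 of some colour, so 44 + 1 = 45.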